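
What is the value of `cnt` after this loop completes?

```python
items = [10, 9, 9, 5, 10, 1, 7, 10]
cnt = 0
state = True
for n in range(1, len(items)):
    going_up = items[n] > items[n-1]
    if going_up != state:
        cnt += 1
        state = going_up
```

Count direction changes in [10, 9, 9, 5, 10, 1, 7, 10]
`cnt` takes the values: 0 → 1 → 2 → 3 → 4

Answer: 4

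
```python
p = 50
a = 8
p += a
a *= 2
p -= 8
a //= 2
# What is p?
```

Trace:
`p = 50` → p = 50
`a = 8` → a = 8
`p += a` → p = 58
`a *= 2` → a = 16
`p -= 8` → p = 50
`a //= 2` → a = 8
So p = 50

Answer: 50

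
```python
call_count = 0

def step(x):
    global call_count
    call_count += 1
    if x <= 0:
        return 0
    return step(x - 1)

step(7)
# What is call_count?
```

Linear recursion stepping by 1: 8 calls from x=7 down to ≤0.

Answer: 8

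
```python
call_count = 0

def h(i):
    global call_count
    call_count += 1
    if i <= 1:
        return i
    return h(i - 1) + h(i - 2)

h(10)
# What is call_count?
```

Calls(i) = 1 + Calls(i-1) + Calls(i-2); Calls(0)=Calls(1)=1. For i=10 this gives 177.

Answer: 177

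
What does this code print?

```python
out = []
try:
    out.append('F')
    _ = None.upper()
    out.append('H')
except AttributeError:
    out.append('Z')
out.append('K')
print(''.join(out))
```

Execution trace: 'F' (try body) → 'Z' (except AttributeError) → 'K' (after the try/except). Output: FZK

Answer: FZK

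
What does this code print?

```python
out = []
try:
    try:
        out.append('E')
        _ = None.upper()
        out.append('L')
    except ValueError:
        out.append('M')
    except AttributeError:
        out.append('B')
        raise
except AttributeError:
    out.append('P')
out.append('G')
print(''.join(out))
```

Execution trace: 'E' (try body) → 'B' (except AttributeError) → 'P' (outer except AttributeError) → 'G' (after the try/except). Output: EBPG

Answer: EBPG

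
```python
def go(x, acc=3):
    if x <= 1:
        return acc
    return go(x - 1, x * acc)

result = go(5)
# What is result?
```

Accumulator trace (n, acc): (5, 3) -> (4, 15) -> (3, 60) -> (2, 180) -> (1, 360) -> return 360

Answer: 360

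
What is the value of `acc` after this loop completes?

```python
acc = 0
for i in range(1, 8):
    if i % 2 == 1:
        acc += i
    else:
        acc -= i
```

Add odd, subtract even
`acc` takes the values: 0 → 1 → -1 → 2 → -2 → 3 → -3 → 4

Answer: 4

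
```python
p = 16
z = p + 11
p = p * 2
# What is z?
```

Trace:
`p = 16` → p = 16
`z = p + 11` → z = 27
`p = p * 2` → p = 32
So z = 27

Answer: 27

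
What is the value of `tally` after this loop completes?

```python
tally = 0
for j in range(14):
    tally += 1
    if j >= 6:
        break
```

Loop breaks when j reaches 6, tally is 7
`tally` takes the values: 0 → 1 → 2 → 3 → 4 → 5 → 6 → 7

Answer: 7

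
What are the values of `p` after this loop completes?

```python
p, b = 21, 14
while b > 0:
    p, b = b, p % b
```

GCD of 21 and 14
`p` takes the values: 21 → 14 → 7

Answer: 7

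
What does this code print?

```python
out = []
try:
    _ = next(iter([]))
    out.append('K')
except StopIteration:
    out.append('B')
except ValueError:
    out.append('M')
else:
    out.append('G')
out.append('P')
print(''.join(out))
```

Execution trace: 'B' (except StopIteration) → 'P' (after the try/except). Output: BP

Answer: BP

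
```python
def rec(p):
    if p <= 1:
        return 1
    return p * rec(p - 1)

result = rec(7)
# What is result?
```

rec(7) = 7 * 6 * 5 * 4 * 3 * 2 * 1 = 5040

Answer: 5040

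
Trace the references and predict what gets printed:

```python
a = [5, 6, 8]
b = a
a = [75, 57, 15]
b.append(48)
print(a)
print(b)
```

Key concept: rebinding vs mutation: a is rebound to a new list, b still points at the original.
Step by step:
`a = [5, 6, 8]` → a = [5, 6, 8]
`b = a` → b = [5, 6, 8] (same object as a)
`a = [75, 57, 15]` → a = [75, 57, 15]
`b.append(48)` → b = [5, 6, 8, 48]
`print(a)` → prints [75, 57, 15]
`print(b)` → prints [5, 6, 8, 48]

Answer:
[75, 57, 15]
[5, 6, 8, 48]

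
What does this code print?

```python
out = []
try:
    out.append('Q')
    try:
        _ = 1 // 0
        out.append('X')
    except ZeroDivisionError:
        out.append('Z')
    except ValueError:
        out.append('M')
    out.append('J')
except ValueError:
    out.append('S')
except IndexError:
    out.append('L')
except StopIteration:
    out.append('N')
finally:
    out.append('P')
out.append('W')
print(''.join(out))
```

Execution trace: 'Q' (try body) → 'Z' (inner except ZeroDivisionError) → 'J' (try body, no exception) → 'P' (finally) → 'W' (after the try/except). Output: QZJPW

Answer: QZJPW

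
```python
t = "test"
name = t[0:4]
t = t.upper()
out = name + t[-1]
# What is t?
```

Trace:
`t = "test"` → t = 'test'
`name = t[0:4]` → name = 'test'
`t = t.upper()` → t = 'TEST'
`out = name + t[-1]` → out = 'testT'
So t = 'TEST'

Answer: 'TEST'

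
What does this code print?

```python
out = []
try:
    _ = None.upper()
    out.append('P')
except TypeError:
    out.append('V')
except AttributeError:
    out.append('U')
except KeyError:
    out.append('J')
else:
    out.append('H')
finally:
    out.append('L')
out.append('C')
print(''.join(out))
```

Execution trace: 'U' (except AttributeError) → 'L' (finally) → 'C' (after the try/except). Output: ULC

Answer: ULC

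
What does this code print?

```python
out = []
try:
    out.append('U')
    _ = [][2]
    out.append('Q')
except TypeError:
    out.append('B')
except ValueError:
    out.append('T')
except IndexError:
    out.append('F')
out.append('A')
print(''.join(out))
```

Execution trace: 'U' (try body) → 'F' (except IndexError) → 'A' (after the try/except). Output: UFA

Answer: UFA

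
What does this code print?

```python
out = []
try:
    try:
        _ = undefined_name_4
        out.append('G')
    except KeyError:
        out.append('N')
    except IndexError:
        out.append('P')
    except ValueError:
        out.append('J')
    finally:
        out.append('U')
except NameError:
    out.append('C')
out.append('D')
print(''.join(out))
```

Execution trace: 'U' (finally) → 'C' (outer except NameError) → 'D' (after the try/except). Output: UCD

Answer: UCD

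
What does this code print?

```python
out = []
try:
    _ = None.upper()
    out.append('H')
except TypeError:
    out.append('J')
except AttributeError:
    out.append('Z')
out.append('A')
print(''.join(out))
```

Execution trace: 'Z' (except AttributeError) → 'A' (after the try/except). Output: ZA

Answer: ZA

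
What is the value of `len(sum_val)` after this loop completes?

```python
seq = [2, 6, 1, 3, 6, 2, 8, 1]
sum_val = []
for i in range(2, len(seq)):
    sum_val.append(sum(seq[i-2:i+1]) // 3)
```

Number of 3-element averages
`sum_val` takes the values: [] → [3] → [3, 3] → [3, 3, 3] → [3, 3, 3, 3] → [3, 3, 3, 3, 5] → [3, 3, 3, 3, 5, 3]
So `len(sum_val)` = 6

Answer: 6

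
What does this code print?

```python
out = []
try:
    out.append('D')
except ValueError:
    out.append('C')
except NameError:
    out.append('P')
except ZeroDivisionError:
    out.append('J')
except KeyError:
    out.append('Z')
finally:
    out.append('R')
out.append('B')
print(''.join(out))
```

Execution trace: 'D' (try body, no exception) → 'R' (finally) → 'B' (after the try/except). Output: DRB

Answer: DRB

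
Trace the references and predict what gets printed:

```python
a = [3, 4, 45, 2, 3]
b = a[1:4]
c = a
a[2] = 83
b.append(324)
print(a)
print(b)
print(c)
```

Key concept: slice vs alias.
Step by step:
`a = [3, 4, 45, 2, 3]` → a = [3, 4, 45, 2, 3]
`b = a[1:4]` → b = [4, 45, 2]
`c = a` → c = [3, 4, 45, 2, 3] (same object as a)
`a[2] = 83` → a = [3, 4, 83, 2, 3] (same object as c); c = [3, 4, 83, 2, 3] (same object as a)
`b.append(324)` → b = [4, 45, 2, 324]
`print(a)` → prints [3, 4, 83, 2, 3]
`print(b)` → prints [4, 45, 2, 324]
`print(c)` → prints [3, 4, 83, 2, 3]

Answer:
[3, 4, 83, 2, 3]
[4, 45, 2, 324]
[3, 4, 83, 2, 3]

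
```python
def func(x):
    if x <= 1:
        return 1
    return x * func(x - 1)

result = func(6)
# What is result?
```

func(6) = 6 * 5 * 4 * 3 * 2 * 1 = 720

Answer: 720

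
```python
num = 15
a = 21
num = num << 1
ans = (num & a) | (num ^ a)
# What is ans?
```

Trace:
`num = 15` → num = 15
`a = 21` → a = 21
`num = num << 1` → num = 30
`ans = (num & a) | (num ^ a)` → ans = 31
So ans = 31

Answer: 31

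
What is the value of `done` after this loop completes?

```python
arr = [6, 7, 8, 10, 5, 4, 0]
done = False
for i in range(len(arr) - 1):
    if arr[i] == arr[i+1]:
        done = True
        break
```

Check consecutive duplicates in [6, 7, 8, 10, 5, 4, 0]
`done` takes the values: False

Answer: False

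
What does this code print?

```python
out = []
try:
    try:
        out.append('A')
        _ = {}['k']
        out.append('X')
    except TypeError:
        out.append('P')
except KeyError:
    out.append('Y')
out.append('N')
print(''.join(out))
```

Execution trace: 'A' (inner try body) → 'Y' (outer except KeyError) → 'N' (after the try/except). Output: AYN

Answer: AYN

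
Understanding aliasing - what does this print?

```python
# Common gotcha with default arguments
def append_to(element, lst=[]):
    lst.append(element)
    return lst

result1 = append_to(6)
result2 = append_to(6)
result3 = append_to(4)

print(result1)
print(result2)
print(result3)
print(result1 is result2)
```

Key concept: mutable default argument gotcha.
Step by step:
`result1 = append_to(6)` → result1 = [6]
`result2 = append_to(6)` → result1 = [6, 6] (same object as result2); result2 = [6, 6] (same object as result1)
`result3 = append_to(4)` → result1 = [6, 6, 4] (same object as result2, result3); result2 = [6, 6, 4] (same object as result1, result3); result3 = [6, 6, 4] (same object as result1, result2)
`print(result1)` → prints [6, 6, 4]
`print(result2)` → prints [6, 6, 4]
`print(result3)` → prints [6, 6, 4]
`print(result1 is result2)` → prints True

Answer:
[6, 6, 4]
[6, 6, 4]
[6, 6, 4]
True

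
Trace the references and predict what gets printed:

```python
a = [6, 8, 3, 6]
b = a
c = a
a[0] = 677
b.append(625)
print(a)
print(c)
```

Key concept: multiple aliases.
Step by step:
`a = [6, 8, 3, 6]` → a = [6, 8, 3, 6]
`b = a` → b = [6, 8, 3, 6] (same object as a)
`c = a` → c = [6, 8, 3, 6] (same object as a, b)
`a[0] = 677` → a = [677, 8, 3, 6] (same object as b, c); b = [677, 8, 3, 6] (same object as a, c); c = [677, 8, 3, 6] (same object as a, b)
`b.append(625)` → a = [677, 8, 3, 6, 625] (same object as b, c); b = [677, 8, 3, 6, 625] (same object as a, c); c = [677, 8, 3, 6, 625] (same object as a, b)
`print(a)` → prints [677, 8, 3, 6, 625]
`print(c)` → prints [677, 8, 3, 6, 625]

Answer:
[677, 8, 3, 6, 625]
[677, 8, 3, 6, 625]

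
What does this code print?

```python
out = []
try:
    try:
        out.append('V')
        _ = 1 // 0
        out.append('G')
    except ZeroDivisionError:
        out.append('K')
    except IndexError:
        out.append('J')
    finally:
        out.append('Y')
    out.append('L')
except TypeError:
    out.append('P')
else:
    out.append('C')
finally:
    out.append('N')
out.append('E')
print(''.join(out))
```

Execution trace: 'V' (inner try body) → 'K' (inner except ZeroDivisionError) → 'Y' (inner finally) → 'L' (try body, no exception) → 'C' (else) → 'N' (finally) → 'E' (after the try/except). Output: VKYLCNE

Answer: VKYLCNE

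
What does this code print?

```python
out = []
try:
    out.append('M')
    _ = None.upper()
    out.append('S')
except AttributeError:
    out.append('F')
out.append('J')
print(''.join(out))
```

Execution trace: 'M' (try body) → 'F' (except AttributeError) → 'J' (after the try/except). Output: MFJ

Answer: MFJ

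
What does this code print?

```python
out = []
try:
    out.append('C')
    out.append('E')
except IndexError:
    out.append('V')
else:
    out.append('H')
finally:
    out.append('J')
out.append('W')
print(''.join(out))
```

Execution trace: 'C' (try body) → 'E' (try body, no exception) → 'H' (else) → 'J' (finally) → 'W' (after the try/except). Output: CEHJW

Answer: CEHJW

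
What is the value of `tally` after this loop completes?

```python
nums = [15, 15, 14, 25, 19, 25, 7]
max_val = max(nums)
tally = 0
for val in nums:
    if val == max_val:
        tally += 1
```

Count of max value 25 in [15, 15, 14, 25, 19, 25, 7]
`tally` takes the values: 0 → 1 → 2

Answer: 2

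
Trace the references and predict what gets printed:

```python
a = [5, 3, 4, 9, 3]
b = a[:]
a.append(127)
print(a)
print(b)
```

Key concept: slice [:] creates copy.
Step by step:
`a = [5, 3, 4, 9, 3]` → a = [5, 3, 4, 9, 3]
`b = a[:]` → b = [5, 3, 4, 9, 3]
`a.append(127)` → a = [5, 3, 4, 9, 3, 127]
`print(a)` → prints [5, 3, 4, 9, 3, 127]
`print(b)` → prints [5, 3, 4, 9, 3]

Answer:
[5, 3, 4, 9, 3, 127]
[5, 3, 4, 9, 3]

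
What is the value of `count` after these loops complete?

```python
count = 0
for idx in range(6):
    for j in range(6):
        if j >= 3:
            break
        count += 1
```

Inner breaks at 3, outer runs 6 times
`count` takes the values: 0 → 1 → 2 → 3 → 4 → 5 → 6 → 7 → 8 → 9 → 10 → 11 → 12 → 13 → 14 → 15 → 16 → 17 → 18

Answer: 18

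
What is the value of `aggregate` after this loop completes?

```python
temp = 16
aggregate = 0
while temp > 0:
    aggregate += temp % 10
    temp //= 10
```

Sum digits of 16
`aggregate` takes the values: 0 → 6 → 7

Answer: 7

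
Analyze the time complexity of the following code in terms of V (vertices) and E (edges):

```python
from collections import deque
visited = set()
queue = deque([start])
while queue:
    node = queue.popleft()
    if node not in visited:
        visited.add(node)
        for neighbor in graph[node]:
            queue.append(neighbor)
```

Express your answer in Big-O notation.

This is Breadth-first search on a graph. Time complexity: O(V + E).

Answer: O(V + E)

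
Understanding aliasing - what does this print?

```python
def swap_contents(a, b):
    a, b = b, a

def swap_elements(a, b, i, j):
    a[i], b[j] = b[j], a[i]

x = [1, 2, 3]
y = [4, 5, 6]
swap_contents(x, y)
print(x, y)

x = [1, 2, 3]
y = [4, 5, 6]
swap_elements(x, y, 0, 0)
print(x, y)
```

Key concept: parameter rebinding vs mutation.
Step by step:
`x = [1, 2, 3]` → x = [1, 2, 3]
`y = [4, 5, 6]` → y = [4, 5, 6]
`swap_contents(x, y)` → no visible change to tracked variables
`print(x, y)` → prints [1, 2, 3] [4, 5, 6]
`x = [1, 2, 3]` → x = [1, 2, 3]
`y = [4, 5, 6]` → y = [4, 5, 6]
`swap_elements(x, y, 0, 0)` → x = [4, 2, 3]; y = [1, 5, 6]
`print(x, y)` → prints [4, 2, 3] [1, 5, 6]

Answer:
[1, 2, 3] [4, 5, 6]
[4, 2, 3] [1, 5, 6]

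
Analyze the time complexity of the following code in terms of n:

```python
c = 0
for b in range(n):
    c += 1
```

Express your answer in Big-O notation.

Each loop level contributes: n. Multiplying the contributions gives O(n).

Answer: O(n)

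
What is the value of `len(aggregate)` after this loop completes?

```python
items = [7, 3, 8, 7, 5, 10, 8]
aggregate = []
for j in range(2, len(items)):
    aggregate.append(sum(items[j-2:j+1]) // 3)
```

Number of 3-element averages
`aggregate` takes the values: [] → [6] → [6, 6] → [6, 6, 6] → [6, 6, 6, 7] → [6, 6, 6, 7, 7]
So `len(aggregate)` = 5

Answer: 5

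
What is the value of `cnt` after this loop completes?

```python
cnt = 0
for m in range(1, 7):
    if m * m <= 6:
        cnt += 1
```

Count numbers where m² ≤ 6
`cnt` takes the values: 0 → 1 → 2

Answer: 2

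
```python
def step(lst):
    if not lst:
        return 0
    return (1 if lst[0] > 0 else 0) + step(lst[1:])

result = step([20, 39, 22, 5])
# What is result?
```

Count of positive elements in [20, 39, 22, 5] = 4

Answer: 4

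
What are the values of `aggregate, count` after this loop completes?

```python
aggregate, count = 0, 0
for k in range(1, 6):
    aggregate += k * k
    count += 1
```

Sum of squares and count
`aggregate, count` takes the values: (0, 0) → (1, 0) → (1, 1) → (5, 1) → (5, 2) → (14, 2) → (14, 3) → (30, 3) → (30, 4) → (55, 4) → (55, 5)

Answer: 55, 5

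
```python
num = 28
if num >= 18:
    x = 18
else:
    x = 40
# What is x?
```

Trace:
`num = 28` → num = 28
`if num >= 18: ...` → num >= 18 is True → x = 18
So x = 18

Answer: 18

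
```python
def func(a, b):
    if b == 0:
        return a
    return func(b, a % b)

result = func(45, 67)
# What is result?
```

func(45, 67) -> func(67, 45) -> func(45, 22) -> func(22, 1) -> func(1, 0) -> 1

Answer: 1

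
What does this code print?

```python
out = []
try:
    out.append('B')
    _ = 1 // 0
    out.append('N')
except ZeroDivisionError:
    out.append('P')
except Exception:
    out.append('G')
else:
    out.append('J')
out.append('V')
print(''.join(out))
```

Execution trace: 'B' (try body) → 'P' (except ZeroDivisionError) → 'V' (after the try/except). Output: BPV

Answer: BPV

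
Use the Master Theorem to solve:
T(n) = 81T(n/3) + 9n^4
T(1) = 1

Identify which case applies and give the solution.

a=81, b=3, f(n)=9n^4. log_3(81) = 4. Since c=4 = 4, Case 2 applies: T(n) = Θ(n^log_b(a) · log n) = O(n^4 log n).

Answer: O(n^4 log n) - Case 2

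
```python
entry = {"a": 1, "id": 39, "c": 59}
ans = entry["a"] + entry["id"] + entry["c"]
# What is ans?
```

Trace:
`entry = {"a": 1, "id": 39, "c": 59}` → entry = {'a': 1, 'id': 39, 'c': 59}
`ans = entry["a"] + entry["id"] + entry["c"]` → ans = 99
So ans = 99

Answer: 99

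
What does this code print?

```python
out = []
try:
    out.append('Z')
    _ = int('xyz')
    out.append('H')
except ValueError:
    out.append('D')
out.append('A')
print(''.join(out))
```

Execution trace: 'Z' (try body) → 'D' (except ValueError) → 'A' (after the try/except). Output: ZDA

Answer: ZDA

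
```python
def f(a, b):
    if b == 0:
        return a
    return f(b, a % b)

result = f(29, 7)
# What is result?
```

f(29, 7) -> f(7, 1) -> f(1, 0) -> 1

Answer: 1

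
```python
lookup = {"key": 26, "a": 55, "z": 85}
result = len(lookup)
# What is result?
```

Trace:
`lookup = {"key": 26, "a": 55, "z": 85}` → lookup = {'key': 26, 'a': 55, 'z': 85}
`result = len(lookup)` → result = 3
So result = 3

Answer: 3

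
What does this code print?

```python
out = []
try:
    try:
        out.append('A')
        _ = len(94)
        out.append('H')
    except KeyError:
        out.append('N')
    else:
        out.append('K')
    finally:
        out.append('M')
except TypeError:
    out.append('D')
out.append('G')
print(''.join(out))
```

Execution trace: 'A' (try body) → 'M' (finally) → 'D' (outer except TypeError) → 'G' (after the try/except). Output: AMDG

Answer: AMDG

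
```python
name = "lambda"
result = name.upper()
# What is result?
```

Trace:
`name = "lambda"` → name = 'lambda'
`result = name.upper()` → result = 'LAMBDA'
So result = 'LAMBDA'

Answer: 'LAMBDA'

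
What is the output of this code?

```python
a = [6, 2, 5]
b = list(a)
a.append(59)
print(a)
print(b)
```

Key concept: list() constructor creates copy.
Step by step:
`a = [6, 2, 5]` → a = [6, 2, 5]
`b = list(a)` → b = [6, 2, 5]
`a.append(59)` → a = [6, 2, 5, 59]
`print(a)` → prints [6, 2, 5, 59]
`print(b)` → prints [6, 2, 5]

Answer:
[6, 2, 5, 59]
[6, 2, 5]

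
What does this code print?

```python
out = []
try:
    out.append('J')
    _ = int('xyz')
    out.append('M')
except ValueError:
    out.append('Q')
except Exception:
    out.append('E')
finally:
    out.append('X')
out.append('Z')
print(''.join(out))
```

Execution trace: 'J' (try body) → 'Q' (except ValueError) → 'X' (finally) → 'Z' (after the try/except). Output: JQXZ

Answer: JQXZ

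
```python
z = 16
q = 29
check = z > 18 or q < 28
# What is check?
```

Trace:
`z = 16` → z = 16
`q = 29` → q = 29
`check = z > 18 or q < 28` → check = False
So check = False

Answer: False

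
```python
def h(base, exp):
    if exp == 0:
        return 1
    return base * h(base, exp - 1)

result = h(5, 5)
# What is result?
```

h(5, 5) = 5 * 5 * 5 * 5 * 5 = 3125

Answer: 3125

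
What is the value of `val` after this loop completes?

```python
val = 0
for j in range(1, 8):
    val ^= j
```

XOR of 1 to 7
`val` takes the values: 0 → 1 → 3 → 0 → 4 → 1 → 7 → 0

Answer: 0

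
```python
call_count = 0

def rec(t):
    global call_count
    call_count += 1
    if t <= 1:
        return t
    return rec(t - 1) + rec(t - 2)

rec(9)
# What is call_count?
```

Calls(t) = 1 + Calls(t-1) + Calls(t-2); Calls(0)=Calls(1)=1. For t=9 this gives 109.

Answer: 109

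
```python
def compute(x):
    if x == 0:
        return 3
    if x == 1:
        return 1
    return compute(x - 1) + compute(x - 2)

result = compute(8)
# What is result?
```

Build up from base cases: compute(0)=3, compute(1)=1, compute(2)=4, compute(3)=5, compute(4)=9, compute(5)=14, compute(6)=23, ..., compute(8)=60

Answer: 60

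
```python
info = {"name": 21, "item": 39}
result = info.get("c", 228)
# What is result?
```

Trace:
`info = {"name": 21, "item": 39}` → info = {'name': 21, 'item': 39}
`result = info.get("c", 228)` → result = 228
So result = 228

Answer: 228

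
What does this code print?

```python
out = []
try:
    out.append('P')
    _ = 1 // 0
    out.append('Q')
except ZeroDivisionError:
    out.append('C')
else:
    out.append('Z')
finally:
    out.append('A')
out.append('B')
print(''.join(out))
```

Execution trace: 'P' (try body) → 'C' (except ZeroDivisionError) → 'A' (finally) → 'B' (after the try/except). Output: PCAB

Answer: PCAB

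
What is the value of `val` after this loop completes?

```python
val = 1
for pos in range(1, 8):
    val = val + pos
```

Start at 1, add 1 through 7
`val` takes the values: 1 → 2 → 4 → 7 → 11 → 16 → 22 → 29

Answer: 29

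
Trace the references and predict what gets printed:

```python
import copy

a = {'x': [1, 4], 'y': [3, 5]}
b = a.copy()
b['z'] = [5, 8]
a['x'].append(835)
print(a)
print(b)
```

Key concept: shallow copy of dict with mutable values.
Step by step:
`a = {'x': [1, 4], 'y': [3, 5]}` → a = {'x': [1, 4], 'y': [3, 5]}
`b = a.copy()` → b = {'x': [1, 4], 'y': [3, 5]}
`b['z'] = [5, 8]` → b = {'x': [1, 4], 'y': [3, 5], 'z': [5, 8]}
`a['x'].append(835)` → a = {'x': [1, 4, 835], 'y': [3, 5]}; b = {'x': [1, 4, 835], 'y': [3, 5], 'z': [5, 8]}
`print(a)` → prints {'x': [1, 4, 835], 'y': [3, 5]}
`print(b)` → prints {'x': [1, 4, 835], 'y': [3, 5], 'z': [5, 8]}

Answer:
{'x': [1, 4, 835], 'y': [3, 5]}
{'x': [1, 4, 835], 'y': [3, 5], 'z': [5, 8]}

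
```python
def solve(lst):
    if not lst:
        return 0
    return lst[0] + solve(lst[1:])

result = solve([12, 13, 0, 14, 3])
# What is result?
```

12 + 13 + 0 + 14 + 3 + 0 = 42

Answer: 42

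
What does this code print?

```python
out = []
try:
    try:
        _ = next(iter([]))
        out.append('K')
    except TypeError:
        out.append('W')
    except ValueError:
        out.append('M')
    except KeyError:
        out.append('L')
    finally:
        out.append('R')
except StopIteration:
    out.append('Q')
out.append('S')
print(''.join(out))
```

Execution trace: 'R' (finally) → 'Q' (outer except StopIteration) → 'S' (after the try/except). Output: RQS

Answer: RQS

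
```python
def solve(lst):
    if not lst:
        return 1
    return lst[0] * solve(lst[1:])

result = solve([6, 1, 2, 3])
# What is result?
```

Product over [6, 1, 2, 3] = 6 * 1 * 2 * 3 = 36

Answer: 36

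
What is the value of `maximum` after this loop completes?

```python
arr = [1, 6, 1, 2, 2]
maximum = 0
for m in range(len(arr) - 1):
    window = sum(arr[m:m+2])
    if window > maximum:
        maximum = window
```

Max sum of 2-element window in [1, 6, 1, 2, 2]
`maximum` takes the values: 0 → 7

Answer: 7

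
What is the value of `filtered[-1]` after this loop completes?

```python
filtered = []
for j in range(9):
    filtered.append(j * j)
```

Last element of squares 0 to 8
`filtered` takes the values: [] → [0] → [0, 1] → [0, 1, 4] → [0, 1, 4, 9] → [0, 1, 4, 9, 16] → [0, 1, 4, 9, 16, 25] → [0, 1, 4, 9, 16, 25, 36] → [0, 1, 4, 9, 16, 25, 36, 49] → [0, 1, 4, 9, 16, 25, 36, 49, 64]
So `filtered[-1]` = 64

Answer: 64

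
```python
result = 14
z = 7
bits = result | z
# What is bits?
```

Trace:
`result = 14` → result = 14
`z = 7` → z = 7
`bits = result | z` → bits = 15
So bits = 15

Answer: 15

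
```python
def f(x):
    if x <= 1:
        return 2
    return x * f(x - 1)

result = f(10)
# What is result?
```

f(10) = 10 * 9 * 8 * 7 * 6 * 5 * 4 * 3 * 2 * 2 = 7257600

Answer: 7257600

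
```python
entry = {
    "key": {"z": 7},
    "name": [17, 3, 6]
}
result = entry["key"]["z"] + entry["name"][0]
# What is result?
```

Trace:
`entry = { ...` → entry = {'key': {'z': 7}, 'name': [17, 3, 6]}
`result = entry["key"]["z"] + entry["name"][0]` → result = 24
So result = 24

Answer: 24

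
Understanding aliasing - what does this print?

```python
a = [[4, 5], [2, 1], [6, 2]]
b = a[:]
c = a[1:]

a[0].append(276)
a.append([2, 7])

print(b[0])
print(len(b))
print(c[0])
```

Key concept: slice with nested mutation.
Step by step:
`a = [[4, 5], [2, 1], [6, 2]]` → a = [[4, 5], [2, 1], [6, 2]]
`b = a[:]` → b = [[4, 5], [2, 1], [6, 2]]
`c = a[1:]` → c = [[2, 1], [6, 2]]
`a[0].append(276)` → a = [[4, 5, 276], [2, 1], [6, 2]]; b = [[4, 5, 276], [2, 1], [6, 2]]
`a.append([2, 7])` → a = [[4, 5, 276], [2, 1], [6, 2], [2, 7]]
`print(b[0])` → prints [4, 5, 276]
`print(len(b))` → prints 3
`print(c[0])` → prints [2, 1]

Answer:
[4, 5, 276]
3
[2, 1]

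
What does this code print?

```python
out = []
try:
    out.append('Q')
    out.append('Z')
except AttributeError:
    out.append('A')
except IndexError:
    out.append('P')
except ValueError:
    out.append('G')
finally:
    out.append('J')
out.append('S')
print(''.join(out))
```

Execution trace: 'Q' (try body) → 'Z' (try body, no exception) → 'J' (finally) → 'S' (after the try/except). Output: QZJS

Answer: QZJS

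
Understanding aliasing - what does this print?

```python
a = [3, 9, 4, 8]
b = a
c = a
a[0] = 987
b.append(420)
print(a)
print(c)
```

Key concept: multiple aliases.
Step by step:
`a = [3, 9, 4, 8]` → a = [3, 9, 4, 8]
`b = a` → b = [3, 9, 4, 8] (same object as a)
`c = a` → c = [3, 9, 4, 8] (same object as a, b)
`a[0] = 987` → a = [987, 9, 4, 8] (same object as b, c); b = [987, 9, 4, 8] (same object as a, c); c = [987, 9, 4, 8] (same object as a, b)
`b.append(420)` → a = [987, 9, 4, 8, 420] (same object as b, c); b = [987, 9, 4, 8, 420] (same object as a, c); c = [987, 9, 4, 8, 420] (same object as a, b)
`print(a)` → prints [987, 9, 4, 8, 420]
`print(c)` → prints [987, 9, 4, 8, 420]

Answer:
[987, 9, 4, 8, 420]
[987, 9, 4, 8, 420]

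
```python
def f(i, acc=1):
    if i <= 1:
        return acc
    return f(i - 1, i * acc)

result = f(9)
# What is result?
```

Accumulator trace (n, acc): (9, 1) -> (8, 9) -> (7, 72) -> (6, 504) -> (5, 3024) -> (4, 15120) -> (3, 60480) -> (2, 181440) -> (1, 362880) -> return 362880

Answer: 362880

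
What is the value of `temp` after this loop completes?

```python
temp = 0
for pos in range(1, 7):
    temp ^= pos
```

XOR of 1 to 6
`temp` takes the values: 0 → 1 → 3 → 0 → 4 → 1 → 7

Answer: 7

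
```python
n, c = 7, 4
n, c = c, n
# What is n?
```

Trace:
`n, c = 7, 4` → n = 7; c = 4
`n, c = c, n` → n = 4; c = 7
So n = 4

Answer: 4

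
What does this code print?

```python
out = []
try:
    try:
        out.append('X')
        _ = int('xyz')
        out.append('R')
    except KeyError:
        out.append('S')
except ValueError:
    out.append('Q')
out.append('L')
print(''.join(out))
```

Execution trace: 'X' (try body) → 'Q' (outer except ValueError) → 'L' (after the try/except). Output: XQL

Answer: XQL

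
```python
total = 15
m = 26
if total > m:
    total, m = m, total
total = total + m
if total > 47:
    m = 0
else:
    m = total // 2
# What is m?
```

Trace:
`total = 15` → total = 15
`m = 26` → m = 26
`if total > m: ...` → total > m is False → no variable changes
`total = total + m` → total = 41
`if total > 47: ...` → total > 47 is False, take else branch → m = 20
So m = 20

Answer: 20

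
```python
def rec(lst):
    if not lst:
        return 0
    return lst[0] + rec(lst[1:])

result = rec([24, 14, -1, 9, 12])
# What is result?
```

24 + 14 + (-1) + 9 + 12 + 0 = 58

Answer: 58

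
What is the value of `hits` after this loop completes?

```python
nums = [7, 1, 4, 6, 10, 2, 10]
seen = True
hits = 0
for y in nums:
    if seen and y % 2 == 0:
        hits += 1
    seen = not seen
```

Count even values at even positions
`hits` takes the values: 0 → 1 → 2 → 3

Answer: 3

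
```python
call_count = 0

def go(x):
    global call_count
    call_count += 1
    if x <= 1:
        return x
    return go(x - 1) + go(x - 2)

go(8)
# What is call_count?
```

Calls(x) = 1 + Calls(x-1) + Calls(x-2); Calls(0)=Calls(1)=1. For x=8 this gives 67.

Answer: 67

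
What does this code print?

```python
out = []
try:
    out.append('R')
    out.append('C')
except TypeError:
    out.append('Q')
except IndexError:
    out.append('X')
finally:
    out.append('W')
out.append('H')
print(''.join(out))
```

Execution trace: 'R' (try body) → 'C' (try body, no exception) → 'W' (finally) → 'H' (after the try/except). Output: RCWH

Answer: RCWH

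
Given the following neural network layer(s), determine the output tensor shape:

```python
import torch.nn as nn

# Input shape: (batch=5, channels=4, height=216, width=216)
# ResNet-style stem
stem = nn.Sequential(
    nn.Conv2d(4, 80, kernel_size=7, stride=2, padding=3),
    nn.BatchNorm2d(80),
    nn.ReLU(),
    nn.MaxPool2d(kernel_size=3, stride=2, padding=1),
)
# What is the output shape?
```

Input: (5, 4, 216, 216) -> after Conv2d 7x7 stride=2: (5, 80, 108, 108) -> Output: (5, 80, 54, 54)

Answer: (5, 80, 54, 54)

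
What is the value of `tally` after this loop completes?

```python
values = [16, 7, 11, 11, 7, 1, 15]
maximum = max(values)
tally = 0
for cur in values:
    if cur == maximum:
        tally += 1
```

Count of max value 16 in [16, 7, 11, 11, 7, 1, 15]
`tally` takes the values: 0 → 1

Answer: 1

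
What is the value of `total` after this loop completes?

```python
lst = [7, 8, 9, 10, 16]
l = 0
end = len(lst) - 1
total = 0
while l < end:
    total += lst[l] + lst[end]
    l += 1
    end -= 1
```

Sum of pairs from ends
`total` takes the values: 0 → 23 → 41

Answer: 41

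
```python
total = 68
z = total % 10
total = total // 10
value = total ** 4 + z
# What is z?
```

Trace:
`total = 68` → total = 68
`z = total % 10` → z = 8
`total = total // 10` → total = 6
`value = total ** 4 + z` → value = 1304
So z = 8

Answer: 8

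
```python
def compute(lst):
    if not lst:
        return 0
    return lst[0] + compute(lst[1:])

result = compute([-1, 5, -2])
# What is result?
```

(-1) + 5 + (-2) + 0 = 2

Answer: 2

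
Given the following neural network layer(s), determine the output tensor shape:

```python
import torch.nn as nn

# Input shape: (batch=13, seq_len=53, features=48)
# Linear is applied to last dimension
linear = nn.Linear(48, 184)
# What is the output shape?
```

Input: (13, 53, 48) -> Output: (13, 53, 184)

Answer: (13, 53, 184)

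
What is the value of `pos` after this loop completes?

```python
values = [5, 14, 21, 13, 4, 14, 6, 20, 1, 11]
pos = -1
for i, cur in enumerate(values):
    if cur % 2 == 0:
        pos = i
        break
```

First even number index in [5, 14, 21, 13, 4, 14, 6, 20, 1, 11]
`pos` takes the values: -1 → 1

Answer: 1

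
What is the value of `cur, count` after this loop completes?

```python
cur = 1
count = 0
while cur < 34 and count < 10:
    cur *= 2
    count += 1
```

Double until >= 34 or 10 iterations
`cur, count` takes the values: (1, 0) → (2, 0) → (2, 1) → (4, 1) → (4, 2) → (8, 2) → (8, 3) → (16, 3) → (16, 4) → (32, 4) → (32, 5) → (64, 5) → (64, 6)

Answer: 64, 6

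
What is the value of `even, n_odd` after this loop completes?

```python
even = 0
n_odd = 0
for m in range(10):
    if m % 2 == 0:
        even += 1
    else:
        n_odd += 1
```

Count evens and odds in range(10)
`even, n_odd` takes the values: (0, 0) → (1, 0) → (1, 1) → (2, 1) → (2, 2) → (3, 2) → (3, 3) → (4, 3) → (4, 4) → (5, 4) → (5, 5)

Answer: 5, 5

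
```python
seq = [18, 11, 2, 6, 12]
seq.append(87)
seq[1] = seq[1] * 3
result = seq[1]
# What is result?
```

Trace:
`seq = [18, 11, 2, 6, 12]` → seq = [18, 11, 2, 6, 12]
`seq.append(87)` → seq = [18, 11, 2, 6, 12, 87]
`seq[1] = seq[1] * 3` → seq = [18, 33, 2, 6, 12, 87]
`result = seq[1]` → result = 33
So result = 33

Answer: 33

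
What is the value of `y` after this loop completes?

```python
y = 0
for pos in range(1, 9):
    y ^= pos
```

XOR of 1 to 8
`y` takes the values: 0 → 1 → 3 → 0 → 4 → 1 → 7 → 0 → 8

Answer: 8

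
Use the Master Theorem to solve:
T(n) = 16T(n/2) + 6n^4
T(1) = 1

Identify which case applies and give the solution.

a=16, b=2, f(n)=6n^4. log_2(16) = 4. Since c=4 = 4, Case 2 applies: T(n) = Θ(n^log_b(a) · log n) = O(n^4 log n).

Answer: O(n^4 log n) - Case 2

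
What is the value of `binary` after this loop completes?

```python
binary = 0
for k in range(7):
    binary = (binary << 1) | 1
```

Build 7 consecutive 1-bits: 0b1111111
`binary` takes the values: 0 → 1 → 3 → 7 → 15 → 31 → 63 → 127

Answer: 127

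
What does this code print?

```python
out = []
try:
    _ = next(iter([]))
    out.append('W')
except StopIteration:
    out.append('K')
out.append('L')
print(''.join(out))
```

Execution trace: 'K' (except StopIteration) → 'L' (after the try/except). Output: KL

Answer: KL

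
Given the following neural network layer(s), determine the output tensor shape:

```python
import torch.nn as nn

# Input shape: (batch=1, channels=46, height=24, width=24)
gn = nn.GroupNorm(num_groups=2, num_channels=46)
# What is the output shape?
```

Input: (1, 46, 24, 24) -> Output: (1, 46, 24, 24)

Answer: (1, 46, 24, 24)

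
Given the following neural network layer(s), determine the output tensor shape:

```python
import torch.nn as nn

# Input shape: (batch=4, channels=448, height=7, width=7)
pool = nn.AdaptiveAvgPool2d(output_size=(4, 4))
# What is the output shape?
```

Input: (4, 448, 7, 7) -> Output: (4, 448, 4, 4)

Answer: (4, 448, 4, 4)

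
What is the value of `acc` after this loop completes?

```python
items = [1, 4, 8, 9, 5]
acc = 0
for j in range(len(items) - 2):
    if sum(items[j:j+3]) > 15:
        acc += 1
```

Count windows with sum > 15
`acc` takes the values: 0 → 1 → 2

Answer: 2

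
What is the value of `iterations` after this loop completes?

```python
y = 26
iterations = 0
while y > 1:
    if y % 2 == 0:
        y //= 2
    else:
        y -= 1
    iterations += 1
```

Steps to reduce 26 to 1
`iterations` takes the values: 0 → 1 → 2 → 3 → 4 → 5 → 6

Answer: 6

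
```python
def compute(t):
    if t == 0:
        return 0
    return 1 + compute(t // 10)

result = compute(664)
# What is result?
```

Count of digits of 664: 3

Answer: 3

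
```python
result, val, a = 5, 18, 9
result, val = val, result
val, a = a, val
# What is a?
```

Trace:
`result, val, a = 5, 18, 9` → result = 5; val = 18; a = 9
`result, val = val, result` → result = 18; val = 5
`val, a = a, val` → val = 9; a = 5
So a = 5

Answer: 5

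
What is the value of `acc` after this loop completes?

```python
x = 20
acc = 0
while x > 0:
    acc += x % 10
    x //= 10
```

Sum digits of 20
`acc` takes the values: 0 → 2

Answer: 2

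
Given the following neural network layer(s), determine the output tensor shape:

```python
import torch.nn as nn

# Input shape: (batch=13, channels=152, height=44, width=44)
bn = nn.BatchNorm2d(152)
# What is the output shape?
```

Input: (13, 152, 44, 44) -> Output: (13, 152, 44, 44)

Answer: (13, 152, 44, 44)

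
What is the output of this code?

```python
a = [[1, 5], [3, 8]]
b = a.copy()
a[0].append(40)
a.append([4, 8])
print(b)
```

Key concept: shallow copy with nested lists.
Step by step:
`a = [[1, 5], [3, 8]]` → a = [[1, 5], [3, 8]]
`b = a.copy()` → b = [[1, 5], [3, 8]]
`a[0].append(40)` → a = [[1, 5, 40], [3, 8]]; b = [[1, 5, 40], [3, 8]]
`a.append([4, 8])` → a = [[1, 5, 40], [3, 8], [4, 8]]
`print(b)` → prints [[1, 5, 40], [3, 8]]

Answer: [[1, 5, 40], [3, 8]]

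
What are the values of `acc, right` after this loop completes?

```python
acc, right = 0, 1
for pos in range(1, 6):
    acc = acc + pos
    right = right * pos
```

Sum and factorial of 1 to 5
`acc, right` takes the values: (0, 1) → (1, 1) → (3, 1) → (3, 2) → (6, 2) → (6, 6) → (10, 6) → (10, 24) → (15, 24) → (15, 120)

Answer: 15, 120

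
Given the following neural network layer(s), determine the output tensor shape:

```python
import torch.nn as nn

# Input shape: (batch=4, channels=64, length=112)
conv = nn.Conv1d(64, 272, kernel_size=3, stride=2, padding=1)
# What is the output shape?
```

Input: (4, 64, 112) -> Output: (4, 272, 56)

Answer: (4, 272, 56)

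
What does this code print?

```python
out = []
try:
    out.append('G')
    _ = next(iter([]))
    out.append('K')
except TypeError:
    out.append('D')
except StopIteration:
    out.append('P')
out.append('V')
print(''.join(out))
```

Execution trace: 'G' (try body) → 'P' (except StopIteration) → 'V' (after the try/except). Output: GPV

Answer: GPV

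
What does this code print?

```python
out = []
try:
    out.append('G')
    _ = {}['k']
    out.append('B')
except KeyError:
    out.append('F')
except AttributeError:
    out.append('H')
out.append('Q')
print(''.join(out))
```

Execution trace: 'G' (try body) → 'F' (except KeyError) → 'Q' (after the try/except). Output: GFQ

Answer: GFQ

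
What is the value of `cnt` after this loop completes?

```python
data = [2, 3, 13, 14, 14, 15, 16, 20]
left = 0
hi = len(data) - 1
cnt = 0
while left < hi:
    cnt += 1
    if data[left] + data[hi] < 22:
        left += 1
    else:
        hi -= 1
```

Steps to find pair summing to 22
`cnt` takes the values: 0 → 1 → 2 → 3 → 4 → 5 → 6 → 7

Answer: 7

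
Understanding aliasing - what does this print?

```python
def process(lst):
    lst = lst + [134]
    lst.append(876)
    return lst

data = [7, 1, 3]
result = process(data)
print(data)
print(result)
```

Key concept: rebinding parameter vs mutation.
Step by step:
`data = [7, 1, 3]` → data = [7, 1, 3]
`result = process(data)` → result = [7, 1, 3, 134, 876]
`print(data)` → prints [7, 1, 3]
`print(result)` → prints [7, 1, 3, 134, 876]

Answer:
[7, 1, 3]
[7, 1, 3, 134, 876]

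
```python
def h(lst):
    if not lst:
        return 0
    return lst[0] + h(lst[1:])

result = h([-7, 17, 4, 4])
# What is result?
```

(-7) + 17 + 4 + 4 + 0 = 18

Answer: 18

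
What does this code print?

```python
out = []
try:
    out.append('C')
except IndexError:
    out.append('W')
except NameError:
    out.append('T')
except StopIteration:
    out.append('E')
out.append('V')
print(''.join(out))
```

Execution trace: 'C' (try body, no exception) → 'V' (after the try/except). Output: CV

Answer: CV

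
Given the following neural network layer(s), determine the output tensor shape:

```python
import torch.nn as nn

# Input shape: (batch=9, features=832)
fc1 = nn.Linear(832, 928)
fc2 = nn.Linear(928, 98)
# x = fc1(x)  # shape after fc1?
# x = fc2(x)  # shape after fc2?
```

Input: (9, 832) -> after fc1: (9, 928) -> Output: (9, 98)

Answer: (9, 98)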